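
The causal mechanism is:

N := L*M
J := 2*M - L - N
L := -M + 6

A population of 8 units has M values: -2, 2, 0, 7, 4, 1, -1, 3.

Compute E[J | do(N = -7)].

6.25

Under do(N=-7), N's equation is replaced by N=-7 for every unit. Per-unit J: -5, 7, 1, 22, 13, 4, -2, 10. Mean = 6.25.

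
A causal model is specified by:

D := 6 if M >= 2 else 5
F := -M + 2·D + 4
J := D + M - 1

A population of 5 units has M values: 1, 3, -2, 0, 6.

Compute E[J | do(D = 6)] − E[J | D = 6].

do(D=6) breaks D's dependence on M. With D=6 fixed, J across the units is 6, 8, 3, 5, 11, mean 6.6.
Conditioning on D=6 selects the 2 unit(s) with M ∈ {3, 6}. Their J values: 8, 11. Mean = 9.5.
Difference = 6.6 − 9.5 = -2.9.

-2.9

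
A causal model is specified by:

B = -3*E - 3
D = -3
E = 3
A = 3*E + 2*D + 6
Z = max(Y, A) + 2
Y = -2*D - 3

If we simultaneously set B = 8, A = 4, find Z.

Under do(B = 8, A = 4), each intervened variable's structural equation is replaced by its fixed value.
Y = -2*D - 3  [with D=-3]  = 3
Z = max(Y, A) + 2  [with Y=3, A=4]  = 6

6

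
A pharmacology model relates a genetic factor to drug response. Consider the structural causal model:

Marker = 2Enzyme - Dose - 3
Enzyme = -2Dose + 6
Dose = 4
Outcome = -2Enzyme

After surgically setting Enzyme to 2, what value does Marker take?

The intervention breaks the incoming arrows to Enzyme: Enzyme = -2Dose + 6 no longer applies, and Enzyme = 2.
Marker = 2Enzyme - Dose - 3  [with Enzyme=2, Dose=4]  = -3

-3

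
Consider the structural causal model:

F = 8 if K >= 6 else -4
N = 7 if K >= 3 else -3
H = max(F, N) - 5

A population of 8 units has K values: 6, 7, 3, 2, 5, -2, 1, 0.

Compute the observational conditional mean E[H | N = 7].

Conditioning on N=7 selects the 4 unit(s) with K ∈ {6, 7, 3, 5}. Their H values: 3, 3, 2, 2. Mean = 2.5.

2.5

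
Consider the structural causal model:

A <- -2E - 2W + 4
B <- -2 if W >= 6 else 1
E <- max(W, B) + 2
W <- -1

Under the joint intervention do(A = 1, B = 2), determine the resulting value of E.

4

Setting A = 1, B = 2 by intervention discards those variables' equations.
E = max(W, B) + 2  [with W=-1, B=2]  = 4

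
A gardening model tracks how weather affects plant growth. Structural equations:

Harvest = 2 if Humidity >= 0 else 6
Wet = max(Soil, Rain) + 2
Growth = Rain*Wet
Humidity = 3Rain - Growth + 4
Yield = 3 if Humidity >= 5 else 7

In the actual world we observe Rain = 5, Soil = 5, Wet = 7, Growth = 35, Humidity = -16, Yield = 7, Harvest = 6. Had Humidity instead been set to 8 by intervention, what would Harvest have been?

2

Under do(Humidity=8), the mechanism Humidity = 3Rain - Growth + 4 is discarded; Humidity is fixed at 8.
Harvest = 2 if Humidity >= 0 else 6  [with Humidity=8]  = 2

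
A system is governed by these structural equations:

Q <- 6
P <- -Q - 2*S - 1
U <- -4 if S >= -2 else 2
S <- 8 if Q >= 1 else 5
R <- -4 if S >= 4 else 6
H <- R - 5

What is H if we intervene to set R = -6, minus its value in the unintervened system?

-2

The intervention breaks the incoming arrows to R: R <- -4 if S >= 4 else 6 no longer applies, and R = -6.
H = R - 5  [with R=-6]  = -11
Without intervention: S = 8 if Q >= 1 else 5  [with Q=6]  = 8; R = -4 if S >= 4 else 6  [with S=8]  = -4; H = R - 5  [with R=-4]  = -9.
Change = -11 − (-9) = -2.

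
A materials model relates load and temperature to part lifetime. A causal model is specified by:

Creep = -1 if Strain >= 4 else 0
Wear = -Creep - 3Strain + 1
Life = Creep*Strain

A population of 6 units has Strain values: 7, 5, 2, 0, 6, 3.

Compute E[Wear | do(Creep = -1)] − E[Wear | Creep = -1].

6.5

Every unit gets Creep=-1 under the intervention. Wear values become -19, -13, -4, 2, -16, -7; E[Wear|do(Creep=-1)] = -9.5.
Conditioning on Creep=-1 selects the 3 unit(s) with Strain ∈ {7, 5, 6}. Their Wear values: -19, -13, -16. Mean = -16.
Difference = -9.5 − (-16) = 6.5.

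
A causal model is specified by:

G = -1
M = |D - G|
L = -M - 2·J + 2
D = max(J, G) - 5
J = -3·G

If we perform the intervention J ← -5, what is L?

7

do(J=-5) replaces the equation J = -3·G with the constant J = -5.
D = max(J, G) - 5  [with J=-5, G=-1]  = -6
M = |D - G|  [with D=-6, G=-1]  = 5
L = -M - 2·J + 2  [with M=5, J=-5]  = 7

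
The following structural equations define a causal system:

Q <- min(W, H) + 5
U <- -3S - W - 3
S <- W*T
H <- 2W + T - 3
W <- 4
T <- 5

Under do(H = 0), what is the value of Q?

Under do(H=0), the mechanism H <- 2W + T - 3 is discarded; H is fixed at 0.
Q = min(W, H) + 5  [with W=4, H=0]  = 5

5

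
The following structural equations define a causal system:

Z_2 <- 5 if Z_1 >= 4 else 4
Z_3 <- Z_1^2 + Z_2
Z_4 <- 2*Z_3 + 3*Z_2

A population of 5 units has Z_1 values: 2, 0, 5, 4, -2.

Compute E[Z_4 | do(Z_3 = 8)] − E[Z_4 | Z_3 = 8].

Under do(Z_3=8), Z_3's equation is replaced by Z_3=8 for every unit. Per-unit Z_4: 28, 28, 31, 31, 28. Mean = 29.2.
E[Z_4|Z_3=8] averages over only the 2 units with Z_3=8 (Z_1 = 2, -2): Z_4 = 28, 28, mean 28.
Difference = 29.2 − 28 = 1.2.

1.2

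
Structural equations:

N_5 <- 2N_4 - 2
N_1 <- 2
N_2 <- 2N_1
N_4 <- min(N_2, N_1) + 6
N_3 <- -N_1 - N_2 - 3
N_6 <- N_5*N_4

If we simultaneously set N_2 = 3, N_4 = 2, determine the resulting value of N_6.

The joint intervention fixes N_2 = 3, N_4 = 2, removing each variable's own equation.
N_5 = 2N_4 - 2  [with N_4=2]  = 2
N_6 = N_5*N_4  [with N_5=2, N_4=2]  = 4

4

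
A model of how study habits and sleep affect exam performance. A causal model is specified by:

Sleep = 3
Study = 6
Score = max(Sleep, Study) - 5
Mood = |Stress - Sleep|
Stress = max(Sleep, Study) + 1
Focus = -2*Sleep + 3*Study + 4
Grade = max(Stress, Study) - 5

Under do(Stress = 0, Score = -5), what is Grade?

Under do(Stress = 0, Score = -5), each intervened variable's structural equation is replaced by its fixed value.
Grade = max(Stress, Study) - 5  [with Stress=0, Study=6]  = 1

1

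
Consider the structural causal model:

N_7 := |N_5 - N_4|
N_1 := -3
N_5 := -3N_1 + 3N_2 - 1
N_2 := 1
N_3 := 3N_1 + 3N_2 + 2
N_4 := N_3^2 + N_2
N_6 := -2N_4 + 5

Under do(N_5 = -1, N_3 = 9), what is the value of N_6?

-159

The joint intervention fixes N_5 = -1, N_3 = 9, removing each variable's own equation.
N_4 = N_3^2 + N_2  [with N_3=9, N_2=1]  = 82
N_6 = -2N_4 + 5  [with N_4=82]  = -159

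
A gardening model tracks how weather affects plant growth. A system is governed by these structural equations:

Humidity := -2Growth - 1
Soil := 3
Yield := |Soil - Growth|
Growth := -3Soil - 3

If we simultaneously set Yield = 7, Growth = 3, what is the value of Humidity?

-7

Setting Yield = 7, Growth = 3 by intervention discards those variables' equations.
Humidity = -2Growth - 1  [with Growth=3]  = -7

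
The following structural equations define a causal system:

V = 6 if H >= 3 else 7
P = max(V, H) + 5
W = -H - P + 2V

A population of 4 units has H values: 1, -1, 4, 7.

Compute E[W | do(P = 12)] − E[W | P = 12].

-0.75

The intervention sets P=12 in all 4 units regardless of H. Recomputing W per unit gives 1, 3, -4, -7; average -1.75.
Observing P=12 restricts to units where P's equation naturally yields 12: H ∈ {1, -1, 7}. In that subpopulation W = 1, 3, -7, mean -1.
Difference = -1.75 − (-1) = -0.75.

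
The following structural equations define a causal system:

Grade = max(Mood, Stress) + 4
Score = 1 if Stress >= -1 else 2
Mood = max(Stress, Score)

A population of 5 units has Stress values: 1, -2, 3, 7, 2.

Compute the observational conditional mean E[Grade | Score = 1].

7.25

E[Grade|Score=1] averages over only the 4 units with Score=1 (Stress = 1, 3, 7, 2): Grade = 5, 7, 11, 6, mean 7.25.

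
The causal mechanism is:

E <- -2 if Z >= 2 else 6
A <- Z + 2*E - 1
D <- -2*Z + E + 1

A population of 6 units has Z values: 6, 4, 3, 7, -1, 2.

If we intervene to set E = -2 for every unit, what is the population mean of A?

-1.5

Every unit gets E=-2 under the intervention. A values become 1, -1, -2, 2, -6, -3; E[A|do(E=-2)] = -1.5.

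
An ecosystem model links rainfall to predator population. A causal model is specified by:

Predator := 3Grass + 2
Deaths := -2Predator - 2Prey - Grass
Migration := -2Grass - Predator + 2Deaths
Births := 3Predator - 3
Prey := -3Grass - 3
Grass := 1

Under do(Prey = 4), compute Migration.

Under do(Prey=4), the mechanism Prey := -3Grass - 3 is discarded; Prey is fixed at 4.
Predator = 3Grass + 2  [with Grass=1]  = 5
Deaths = -2Predator - 2Prey - Grass  [with Predator=5, Prey=4, Grass=1]  = -19
Migration = -2Grass - Predator + 2Deaths  [with Grass=1, Predator=5, Deaths=-19]  = -45

-45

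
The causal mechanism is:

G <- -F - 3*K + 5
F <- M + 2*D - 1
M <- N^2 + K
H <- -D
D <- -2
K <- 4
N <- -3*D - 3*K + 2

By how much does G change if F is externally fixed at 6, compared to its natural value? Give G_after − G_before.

9

Intervening sets F = 6 and removes its equation (F <- M + 2*D - 1).
G = -F - 3*K + 5  [with F=6, K=4]  = -13
Without intervention: N = -3*D - 3*K + 2  [with D=-2, K=4]  = -4; M = N^2 + K  [with N=-4, K=4]  = 20; F = M + 2*D - 1  [with M=20, D=-2]  = 15; G = -F - 3*K + 5  [with F=15, K=4]  = -22.
Change = -13 − (-22) = 9.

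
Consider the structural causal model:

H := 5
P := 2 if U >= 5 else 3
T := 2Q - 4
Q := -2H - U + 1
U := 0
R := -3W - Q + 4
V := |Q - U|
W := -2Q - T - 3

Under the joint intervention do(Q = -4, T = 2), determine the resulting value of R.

Under do(Q = -4, T = 2), each intervened variable's structural equation is replaced by its fixed value.
W = -2Q - T - 3  [with Q=-4, T=2]  = 3
R = -3W - Q + 4  [with W=3, Q=-4]  = -1

-1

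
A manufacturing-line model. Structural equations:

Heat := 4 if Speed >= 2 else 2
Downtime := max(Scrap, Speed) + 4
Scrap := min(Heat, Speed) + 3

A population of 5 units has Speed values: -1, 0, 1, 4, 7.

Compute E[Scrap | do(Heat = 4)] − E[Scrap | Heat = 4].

-2.4

do(Heat=4) breaks Heat's dependence on Speed. With Heat=4 fixed, Scrap across the units is 2, 3, 4, 7, 7, mean 4.6.
Observing Heat=4 restricts to units where Heat's equation naturally yields 4: Speed ∈ {4, 7}. In that subpopulation Scrap = 7, 7, mean 7.
Difference = 4.6 − 7 = -2.4.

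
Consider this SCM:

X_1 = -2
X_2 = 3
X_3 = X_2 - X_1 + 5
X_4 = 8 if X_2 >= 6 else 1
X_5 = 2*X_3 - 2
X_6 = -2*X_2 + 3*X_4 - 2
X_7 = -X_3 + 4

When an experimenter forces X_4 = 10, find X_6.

22

Under do(X_4=10), the mechanism X_4 = 8 if X_2 >= 6 else 1 is discarded; X_4 is fixed at 10.
X_6 = -2*X_2 + 3*X_4 - 2  [with X_2=3, X_4=10]  = 22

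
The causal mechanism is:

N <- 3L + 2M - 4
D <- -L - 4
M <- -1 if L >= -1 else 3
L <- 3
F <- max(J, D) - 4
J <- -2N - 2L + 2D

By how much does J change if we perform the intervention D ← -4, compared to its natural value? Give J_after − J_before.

6

Intervening sets D = -4 and removes its equation (D <- -L - 4).
M = -1 if L >= -1 else 3  [with L=3]  = -1
N = 3L + 2M - 4  [with L=3, M=-1]  = 3
J = -2N - 2L + 2D  [with N=3, L=3, D=-4]  = -20
Without intervention: M = -1 if L >= -1 else 3  [with L=3]  = -1; N = 3L + 2M - 4  [with L=3, M=-1]  = 3; D = -L - 4  [with L=3]  = -7; J = -2N - 2L + 2D  [with N=3, L=3, D=-7]  = -26.
Change = -20 − (-26) = 6.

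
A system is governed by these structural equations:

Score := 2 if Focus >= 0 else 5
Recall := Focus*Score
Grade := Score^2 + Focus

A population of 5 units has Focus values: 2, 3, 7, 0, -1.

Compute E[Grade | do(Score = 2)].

Under do(Score=2), Score's equation is replaced by Score=2 for every unit. Per-unit Grade: 6, 7, 11, 4, 3. Mean = 6.2.

6.2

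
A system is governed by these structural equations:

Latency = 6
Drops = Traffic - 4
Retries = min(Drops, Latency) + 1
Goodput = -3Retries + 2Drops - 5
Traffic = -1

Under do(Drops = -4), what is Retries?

The intervention breaks the incoming arrows to Drops: Drops = Traffic - 4 no longer applies, and Drops = -4.
Retries = min(Drops, Latency) + 1  [with Drops=-4, Latency=6]  = -3

-3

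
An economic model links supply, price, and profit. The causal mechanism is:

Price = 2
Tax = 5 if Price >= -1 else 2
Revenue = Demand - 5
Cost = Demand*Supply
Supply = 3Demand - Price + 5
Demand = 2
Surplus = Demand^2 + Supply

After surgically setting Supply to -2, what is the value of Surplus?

2

The intervention breaks the incoming arrows to Supply: Supply = 3Demand - Price + 5 no longer applies, and Supply = -2.
Surplus = Demand^2 + Supply  [with Demand=2, Supply=-2]  = 2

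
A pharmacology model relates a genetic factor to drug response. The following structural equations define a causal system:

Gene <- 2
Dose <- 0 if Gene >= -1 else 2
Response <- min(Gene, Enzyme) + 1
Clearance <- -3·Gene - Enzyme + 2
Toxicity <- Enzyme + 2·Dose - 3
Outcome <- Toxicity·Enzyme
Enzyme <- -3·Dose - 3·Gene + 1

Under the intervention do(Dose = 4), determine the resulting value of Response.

Under do(Dose=4), the mechanism Dose <- 0 if Gene >= -1 else 2 is discarded; Dose is fixed at 4.
Enzyme = -3·Dose - 3·Gene + 1  [with Dose=4, Gene=2]  = -17
Response = min(Gene, Enzyme) + 1  [with Gene=2, Enzyme=-17]  = -16

-16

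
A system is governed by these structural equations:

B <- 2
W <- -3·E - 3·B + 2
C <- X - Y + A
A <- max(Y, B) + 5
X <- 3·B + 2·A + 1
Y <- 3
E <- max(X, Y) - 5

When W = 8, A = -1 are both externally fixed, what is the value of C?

1

Setting W = 8, A = -1 by intervention discards those variables' equations.
X = 3·B + 2·A + 1  [with B=2, A=-1]  = 5
C = X - Y + A  [with X=5, Y=3, A=-1]  = 1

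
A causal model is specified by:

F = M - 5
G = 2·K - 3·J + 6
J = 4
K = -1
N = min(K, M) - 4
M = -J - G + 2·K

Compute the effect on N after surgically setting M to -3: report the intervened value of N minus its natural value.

-2

Under do(M=-3), the mechanism M = -J - G + 2·K is discarded; M is fixed at -3.
N = min(K, M) - 4  [with K=-1, M=-3]  = -7
Without intervention: G = 2·K - 3·J + 6  [with K=-1, J=4]  = -8; M = -J - G + 2·K  [with J=4, G=-8, K=-1]  = 2; N = min(K, M) - 4  [with K=-1, M=2]  = -5.
Change = -7 − (-5) = -2.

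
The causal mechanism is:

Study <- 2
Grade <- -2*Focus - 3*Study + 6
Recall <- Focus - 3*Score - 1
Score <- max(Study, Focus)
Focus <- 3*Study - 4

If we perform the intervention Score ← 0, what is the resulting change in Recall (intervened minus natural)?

The intervention breaks the incoming arrows to Score: Score <- max(Study, Focus) no longer applies, and Score = 0.
Focus = 3*Study - 4  [with Study=2]  = 2
Recall = Focus - 3*Score - 1  [with Focus=2, Score=0]  = 1
Without intervention: Focus = 3*Study - 4  [with Study=2]  = 2; Score = max(Study, Focus)  [with Study=2, Focus=2]  = 2; Recall = Focus - 3*Score - 1  [with Focus=2, Score=2]  = -5.
Change = 1 − (-5) = 6.

6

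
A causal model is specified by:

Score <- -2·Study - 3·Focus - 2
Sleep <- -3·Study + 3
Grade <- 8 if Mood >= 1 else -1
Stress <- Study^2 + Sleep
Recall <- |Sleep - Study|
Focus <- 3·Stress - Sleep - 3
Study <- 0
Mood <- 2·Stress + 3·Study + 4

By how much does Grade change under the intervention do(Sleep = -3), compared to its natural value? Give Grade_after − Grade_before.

-9

do(Sleep=-3) replaces the equation Sleep <- -3·Study + 3 with the constant Sleep = -3.
Stress = Study^2 + Sleep  [with Study=0, Sleep=-3]  = -3
Mood = 2·Stress + 3·Study + 4  [with Stress=-3, Study=0]  = -2
Grade = 8 if Mood >= 1 else -1  [with Mood=-2]  = -1
Without intervention: Sleep = -3·Study + 3  [with Study=0]  = 3; Stress = Study^2 + Sleep  [with Study=0, Sleep=3]  = 3; Mood = 2·Stress + 3·Study + 4  [with Stress=3, Study=0]  = 10; Grade = 8 if Mood >= 1 else -1  [with Mood=10]  = 8.
Change = -1 − 8 = -9.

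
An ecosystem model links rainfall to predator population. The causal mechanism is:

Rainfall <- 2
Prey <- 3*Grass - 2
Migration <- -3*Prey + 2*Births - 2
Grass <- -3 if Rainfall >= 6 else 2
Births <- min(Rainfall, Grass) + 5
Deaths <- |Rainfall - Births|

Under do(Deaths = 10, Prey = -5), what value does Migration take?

27

The joint intervention fixes Deaths = 10, Prey = -5, removing each variable's own equation.
Grass = -3 if Rainfall >= 6 else 2  [with Rainfall=2]  = 2
Births = min(Rainfall, Grass) + 5  [with Rainfall=2, Grass=2]  = 7
Migration = -3*Prey + 2*Births - 2  [with Prey=-5, Births=7]  = 27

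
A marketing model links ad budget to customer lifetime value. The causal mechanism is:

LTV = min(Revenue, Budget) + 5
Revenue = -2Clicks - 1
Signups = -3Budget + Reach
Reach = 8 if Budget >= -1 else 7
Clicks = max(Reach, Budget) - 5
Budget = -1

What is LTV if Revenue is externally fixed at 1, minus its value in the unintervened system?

The intervention breaks the incoming arrows to Revenue: Revenue = -2Clicks - 1 no longer applies, and Revenue = 1.
LTV = min(Revenue, Budget) + 5  [with Revenue=1, Budget=-1]  = 4
Without intervention: Reach = 8 if Budget >= -1 else 7  [with Budget=-1]  = 8; Clicks = max(Reach, Budget) - 5  [with Reach=8, Budget=-1]  = 3; Revenue = -2Clicks - 1  [with Clicks=3]  = -7; LTV = min(Revenue, Budget) + 5  [with Revenue=-7, Budget=-1]  = -2.
Change = 4 − (-2) = 6.

6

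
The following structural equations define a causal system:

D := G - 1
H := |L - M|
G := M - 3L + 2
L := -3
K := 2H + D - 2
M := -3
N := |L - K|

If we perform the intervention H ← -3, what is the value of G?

do(H=-3) replaces the equation H := |L - M| with the constant H = -3.
G is not downstream of the intervention, so its value is determined by the original equations.
G = M - 3L + 2  [with M=-3, L=-3]  = 8

8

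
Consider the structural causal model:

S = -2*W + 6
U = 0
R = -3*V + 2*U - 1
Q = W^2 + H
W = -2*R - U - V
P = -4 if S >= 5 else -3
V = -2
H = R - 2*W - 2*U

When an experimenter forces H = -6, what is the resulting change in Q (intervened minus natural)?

-27

Under do(H=-6), the mechanism H = R - 2*W - 2*U is discarded; H is fixed at -6.
R = -3*V + 2*U - 1  [with V=-2, U=0]  = 5
W = -2*R - U - V  [with R=5, U=0, V=-2]  = -8
Q = W^2 + H  [with W=-8, H=-6]  = 58
Without intervention: R = -3*V + 2*U - 1  [with V=-2, U=0]  = 5; W = -2*R - U - V  [with R=5, U=0, V=-2]  = -8; H = R - 2*W - 2*U  [with R=5, W=-8, U=0]  = 21; Q = W^2 + H  [with W=-8, H=21]  = 85.
Change = 58 − 85 = -27.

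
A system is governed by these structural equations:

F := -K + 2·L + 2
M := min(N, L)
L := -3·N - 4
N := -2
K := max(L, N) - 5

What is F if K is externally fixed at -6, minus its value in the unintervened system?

3

Intervening sets K = -6 and removes its equation (K := max(L, N) - 5).
L = -3·N - 4  [with N=-2]  = 2
F = -K + 2·L + 2  [with K=-6, L=2]  = 12
Without intervention: L = -3·N - 4  [with N=-2]  = 2; K = max(L, N) - 5  [with L=2, N=-2]  = -3; F = -K + 2·L + 2  [with K=-3, L=2]  = 9.
Change = 12 − 9 = 3.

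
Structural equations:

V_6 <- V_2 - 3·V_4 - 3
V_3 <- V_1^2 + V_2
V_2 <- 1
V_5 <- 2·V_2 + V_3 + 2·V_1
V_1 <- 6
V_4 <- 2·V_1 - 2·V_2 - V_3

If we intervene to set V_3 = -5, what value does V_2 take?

Under do(V_3=-5), the mechanism V_3 <- V_1^2 + V_2 is discarded; V_3 is fixed at -5.
Since V_2 is not a descendant of the intervened variable, it is unaffected.

1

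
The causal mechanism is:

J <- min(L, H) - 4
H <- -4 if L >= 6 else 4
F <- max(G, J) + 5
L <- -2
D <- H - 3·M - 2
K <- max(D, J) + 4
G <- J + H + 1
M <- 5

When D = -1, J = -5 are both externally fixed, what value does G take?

Setting D = -1, J = -5 by intervention discards those variables' equations.
H = -4 if L >= 6 else 4  [with L=-2]  = 4
G = J + H + 1  [with J=-5, H=4]  = 0

0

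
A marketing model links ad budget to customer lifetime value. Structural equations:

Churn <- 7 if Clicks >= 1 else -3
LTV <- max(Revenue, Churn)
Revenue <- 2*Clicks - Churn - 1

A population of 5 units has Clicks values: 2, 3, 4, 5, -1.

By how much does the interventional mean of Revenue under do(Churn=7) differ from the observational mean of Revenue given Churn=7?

-1.8

do(Churn=7) breaks Churn's dependence on Clicks. With Churn=7 fixed, Revenue across the units is -4, -2, 0, 2, -10, mean -2.8.
E[Revenue|Churn=7] averages over only the 4 units with Churn=7 (Clicks = 2, 3, 4, 5): Revenue = -4, -2, 0, 2, mean -1.
Difference = -2.8 − (-1) = -1.8.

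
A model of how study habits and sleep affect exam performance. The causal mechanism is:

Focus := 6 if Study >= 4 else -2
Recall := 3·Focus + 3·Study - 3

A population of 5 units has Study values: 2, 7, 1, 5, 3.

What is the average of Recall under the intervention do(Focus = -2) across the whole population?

1.8

The intervention sets Focus=-2 in all 5 units regardless of Study. Recomputing Recall per unit gives -3, 12, -6, 6, 0; average 1.8.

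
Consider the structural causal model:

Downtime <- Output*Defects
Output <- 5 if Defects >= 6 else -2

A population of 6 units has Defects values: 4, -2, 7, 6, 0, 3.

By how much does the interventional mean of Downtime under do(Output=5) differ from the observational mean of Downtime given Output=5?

do(Output=5) breaks Output's dependence on Defects. With Output=5 fixed, Downtime across the units is 20, -10, 35, 30, 0, 15, mean 15.
Observing Output=5 restricts to units where Output's equation naturally yields 5: Defects ∈ {7, 6}. In that subpopulation Downtime = 35, 30, mean 32.5.
Difference = 15 − 32.5 = -17.5.

-17.5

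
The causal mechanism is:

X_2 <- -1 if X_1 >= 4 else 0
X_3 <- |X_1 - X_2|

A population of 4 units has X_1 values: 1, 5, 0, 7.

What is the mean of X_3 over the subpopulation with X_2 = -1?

Observing X_2=-1 restricts to units where X_2's equation naturally yields -1: X_1 ∈ {5, 7}. In that subpopulation X_3 = 6, 8, mean 7.

7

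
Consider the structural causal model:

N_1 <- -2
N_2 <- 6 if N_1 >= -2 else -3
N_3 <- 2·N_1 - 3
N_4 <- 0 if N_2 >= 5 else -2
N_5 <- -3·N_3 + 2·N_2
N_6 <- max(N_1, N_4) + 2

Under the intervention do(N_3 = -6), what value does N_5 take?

30

do(N_3=-6) replaces the equation N_3 <- 2·N_1 - 3 with the constant N_3 = -6.
N_2 = 6 if N_1 >= -2 else -3  [with N_1=-2]  = 6
N_5 = -3·N_3 + 2·N_2  [with N_3=-6, N_2=6]  = 30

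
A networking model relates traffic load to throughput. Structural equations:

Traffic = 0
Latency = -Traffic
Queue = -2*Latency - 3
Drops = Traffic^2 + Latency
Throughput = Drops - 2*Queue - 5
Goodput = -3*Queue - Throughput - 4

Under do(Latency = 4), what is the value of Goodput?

8

Under do(Latency=4), the mechanism Latency = -Traffic is discarded; Latency is fixed at 4.
Queue = -2*Latency - 3  [with Latency=4]  = -11
Drops = Traffic^2 + Latency  [with Traffic=0, Latency=4]  = 4
Throughput = Drops - 2*Queue - 5  [with Drops=4, Queue=-11]  = 21
Goodput = -3*Queue - Throughput - 4  [with Queue=-11, Throughput=21]  = 8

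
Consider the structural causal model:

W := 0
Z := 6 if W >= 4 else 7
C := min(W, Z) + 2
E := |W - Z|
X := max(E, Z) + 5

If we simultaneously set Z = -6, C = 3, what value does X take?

11

Under do(Z = -6, C = 3), each intervened variable's structural equation is replaced by its fixed value.
E = |W - Z|  [with W=0, Z=-6]  = 6
X = max(E, Z) + 5  [with E=6, Z=-6]  = 11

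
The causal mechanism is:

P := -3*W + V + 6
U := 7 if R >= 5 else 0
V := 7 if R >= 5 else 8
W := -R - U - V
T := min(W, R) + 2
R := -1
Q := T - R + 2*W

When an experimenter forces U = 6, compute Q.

Under do(U=6), the mechanism U := 7 if R >= 5 else 0 is discarded; U is fixed at 6.
V = 7 if R >= 5 else 8  [with R=-1]  = 8
W = -R - U - V  [with R=-1, U=6, V=8]  = -13
T = min(W, R) + 2  [with W=-13, R=-1]  = -11
Q = T - R + 2*W  [with T=-11, R=-1, W=-13]  = -36

-36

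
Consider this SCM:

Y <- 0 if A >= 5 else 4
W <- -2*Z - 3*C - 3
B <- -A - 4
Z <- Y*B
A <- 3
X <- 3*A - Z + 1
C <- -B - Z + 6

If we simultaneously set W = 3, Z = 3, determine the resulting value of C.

Setting W = 3, Z = 3 by intervention discards those variables' equations.
B = -A - 4  [with A=3]  = -7
C = -B - Z + 6  [with B=-7, Z=3]  = 10

10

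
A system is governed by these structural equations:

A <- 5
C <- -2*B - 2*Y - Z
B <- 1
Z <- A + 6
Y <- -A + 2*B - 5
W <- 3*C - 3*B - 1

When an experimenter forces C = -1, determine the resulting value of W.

The intervention breaks the incoming arrows to C: C <- -2*B - 2*Y - Z no longer applies, and C = -1.
W = 3*C - 3*B - 1  [with C=-1, B=1]  = -7

-7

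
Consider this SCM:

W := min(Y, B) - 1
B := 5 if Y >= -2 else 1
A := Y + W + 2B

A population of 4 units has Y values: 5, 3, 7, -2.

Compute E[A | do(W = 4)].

17.25

do(W=4) breaks W's dependence on Y. With W=4 fixed, A across the units is 19, 17, 21, 12, mean 17.25.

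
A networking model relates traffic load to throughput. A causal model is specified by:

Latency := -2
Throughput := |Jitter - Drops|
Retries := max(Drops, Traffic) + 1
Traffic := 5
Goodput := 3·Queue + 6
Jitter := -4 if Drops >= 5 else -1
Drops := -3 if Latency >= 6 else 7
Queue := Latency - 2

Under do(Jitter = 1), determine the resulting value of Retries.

8

do(Jitter=1) replaces the equation Jitter := -4 if Drops >= 5 else -1 with the constant Jitter = 1.
Since Retries is not a descendant of the intervened variable, it is unaffected.
Drops = -3 if Latency >= 6 else 7  [with Latency=-2]  = 7
Retries = max(Drops, Traffic) + 1  [with Drops=7, Traffic=5]  = 8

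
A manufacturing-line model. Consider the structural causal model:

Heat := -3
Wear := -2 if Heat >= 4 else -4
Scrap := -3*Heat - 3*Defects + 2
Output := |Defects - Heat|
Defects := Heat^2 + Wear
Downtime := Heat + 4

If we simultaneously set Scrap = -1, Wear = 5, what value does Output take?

17

The joint intervention fixes Scrap = -1, Wear = 5, removing each variable's own equation.
Defects = Heat^2 + Wear  [with Heat=-3, Wear=5]  = 14
Output = |Defects - Heat|  [with Defects=14, Heat=-3]  = 17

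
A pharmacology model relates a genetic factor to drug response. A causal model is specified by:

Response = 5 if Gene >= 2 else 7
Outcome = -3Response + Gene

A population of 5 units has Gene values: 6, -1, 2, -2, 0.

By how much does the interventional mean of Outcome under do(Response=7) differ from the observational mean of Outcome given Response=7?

The intervention sets Response=7 in all 5 units regardless of Gene. Recomputing Outcome per unit gives -15, -22, -19, -23, -21; average -20.
E[Outcome|Response=7] averages over only the 3 units with Response=7 (Gene = -1, -2, 0): Outcome = -22, -23, -21, mean -22.
Difference = -20 − (-22) = 2.

2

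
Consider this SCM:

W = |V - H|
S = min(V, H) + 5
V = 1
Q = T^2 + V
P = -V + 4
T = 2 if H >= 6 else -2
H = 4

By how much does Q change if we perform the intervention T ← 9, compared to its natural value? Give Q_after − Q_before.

The intervention breaks the incoming arrows to T: T = 2 if H >= 6 else -2 no longer applies, and T = 9.
Q = T^2 + V  [with T=9, V=1]  = 82
Without intervention: T = 2 if H >= 6 else -2  [with H=4]  = -2; Q = T^2 + V  [with T=-2, V=1]  = 5.
Change = 82 − 5 = 77.

77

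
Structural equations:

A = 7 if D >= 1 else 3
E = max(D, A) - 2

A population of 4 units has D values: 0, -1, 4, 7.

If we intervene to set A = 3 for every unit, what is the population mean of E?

Under do(A=3), A's equation is replaced by A=3 for every unit. Per-unit E: 1, 1, 2, 5. Mean = 2.25.

2.25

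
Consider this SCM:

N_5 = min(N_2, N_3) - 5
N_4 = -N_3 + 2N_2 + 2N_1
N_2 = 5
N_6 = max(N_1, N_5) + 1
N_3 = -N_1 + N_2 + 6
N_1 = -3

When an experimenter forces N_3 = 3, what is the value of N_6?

-1

The intervention breaks the incoming arrows to N_3: N_3 = -N_1 + N_2 + 6 no longer applies, and N_3 = 3.
N_5 = min(N_2, N_3) - 5  [with N_2=5, N_3=3]  = -2
N_6 = max(N_1, N_5) + 1  [with N_1=-3, N_5=-2]  = -1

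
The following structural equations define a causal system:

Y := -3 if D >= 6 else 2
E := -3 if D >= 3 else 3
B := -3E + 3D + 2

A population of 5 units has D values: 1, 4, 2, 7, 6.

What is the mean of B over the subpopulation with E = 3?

-2.5

E[B|E=3] averages over only the 2 units with E=3 (D = 1, 2): B = -4, -1, mean -2.5.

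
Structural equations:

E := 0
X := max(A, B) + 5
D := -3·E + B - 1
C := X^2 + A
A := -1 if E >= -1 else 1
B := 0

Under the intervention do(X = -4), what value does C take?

The intervention breaks the incoming arrows to X: X := max(A, B) + 5 no longer applies, and X = -4.
A = -1 if E >= -1 else 1  [with E=0]  = -1
C = X^2 + A  [with X=-4, A=-1]  = 15

15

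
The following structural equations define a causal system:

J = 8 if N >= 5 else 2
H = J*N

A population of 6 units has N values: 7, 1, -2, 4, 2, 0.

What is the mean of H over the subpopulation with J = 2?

2

E[H|J=2] averages over only the 5 units with J=2 (N = 1, -2, 4, 2, 0): H = 2, -4, 8, 4, 0, mean 2.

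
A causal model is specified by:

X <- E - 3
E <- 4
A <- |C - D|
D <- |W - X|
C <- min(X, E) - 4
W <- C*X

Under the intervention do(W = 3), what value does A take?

Under do(W=3), the mechanism W <- C*X is discarded; W is fixed at 3.
X = E - 3  [with E=4]  = 1
C = min(X, E) - 4  [with X=1, E=4]  = -3
D = |W - X|  [with W=3, X=1]  = 2
A = |C - D|  [with C=-3, D=2]  = 5

5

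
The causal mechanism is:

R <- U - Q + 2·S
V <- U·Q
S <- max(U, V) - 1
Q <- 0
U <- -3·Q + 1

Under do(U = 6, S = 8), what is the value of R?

22

Setting U = 6, S = 8 by intervention discards those variables' equations.
R = U - Q + 2·S  [with U=6, Q=0, S=8]  = 22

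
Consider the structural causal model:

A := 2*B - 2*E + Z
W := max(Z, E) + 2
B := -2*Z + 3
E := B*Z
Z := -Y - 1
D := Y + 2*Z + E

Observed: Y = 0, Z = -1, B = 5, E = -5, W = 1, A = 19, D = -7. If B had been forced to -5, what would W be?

do(B=-5) replaces the equation B := -2*Z + 3 with the constant B = -5.
Z = -Y - 1  [with Y=0]  = -1
E = B*Z  [with B=-5, Z=-1]  = 5
W = max(Z, E) + 2  [with Z=-1, E=5]  = 7

7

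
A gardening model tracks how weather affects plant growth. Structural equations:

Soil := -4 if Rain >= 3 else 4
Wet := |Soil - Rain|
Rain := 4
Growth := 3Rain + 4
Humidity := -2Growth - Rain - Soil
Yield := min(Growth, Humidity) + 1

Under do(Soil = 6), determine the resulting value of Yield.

-41

Under do(Soil=6), the mechanism Soil := -4 if Rain >= 3 else 4 is discarded; Soil is fixed at 6.
Growth = 3Rain + 4  [with Rain=4]  = 16
Humidity = -2Growth - Rain - Soil  [with Growth=16, Rain=4, Soil=6]  = -42
Yield = min(Growth, Humidity) + 1  [with Growth=16, Humidity=-42]  = -41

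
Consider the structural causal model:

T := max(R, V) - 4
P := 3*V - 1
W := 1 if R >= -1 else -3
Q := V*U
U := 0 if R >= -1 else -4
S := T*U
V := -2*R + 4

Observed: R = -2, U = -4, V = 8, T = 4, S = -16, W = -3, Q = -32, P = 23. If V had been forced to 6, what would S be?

-8

do(V=6) replaces the equation V := -2*R + 4 with the constant V = 6.
U = 0 if R >= -1 else -4  [with R=-2]  = -4
T = max(R, V) - 4  [with R=-2, V=6]  = 2
S = T*U  [with T=2, U=-4]  = -8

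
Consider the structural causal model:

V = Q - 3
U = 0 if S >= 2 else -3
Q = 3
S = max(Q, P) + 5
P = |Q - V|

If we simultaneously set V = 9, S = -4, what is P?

The joint intervention fixes V = 9, S = -4, removing each variable's own equation.
P = |Q - V|  [with Q=3, V=9]  = 6

6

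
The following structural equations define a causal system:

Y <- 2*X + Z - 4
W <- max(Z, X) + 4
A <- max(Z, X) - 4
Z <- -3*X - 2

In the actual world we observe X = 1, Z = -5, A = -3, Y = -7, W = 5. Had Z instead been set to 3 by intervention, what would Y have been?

1

Under do(Z=3), the mechanism Z <- -3*X - 2 is discarded; Z is fixed at 3.
Y = 2*X + Z - 4  [with X=1, Z=3]  = 1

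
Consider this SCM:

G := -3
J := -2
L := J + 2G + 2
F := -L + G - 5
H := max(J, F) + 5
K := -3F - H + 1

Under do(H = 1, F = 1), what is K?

Setting H = 1, F = 1 by intervention discards those variables' equations.
K = -3F - H + 1  [with F=1, H=1]  = -3

-3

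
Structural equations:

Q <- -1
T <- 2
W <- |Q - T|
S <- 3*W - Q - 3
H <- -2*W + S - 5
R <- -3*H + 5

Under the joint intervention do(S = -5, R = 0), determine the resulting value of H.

Setting S = -5, R = 0 by intervention discards those variables' equations.
W = |Q - T|  [with Q=-1, T=2]  = 3
H = -2*W + S - 5  [with W=3, S=-5]  = -16

-16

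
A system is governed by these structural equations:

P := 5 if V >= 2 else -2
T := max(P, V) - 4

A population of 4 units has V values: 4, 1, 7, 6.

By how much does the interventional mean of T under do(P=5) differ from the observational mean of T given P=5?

-0.25

Every unit gets P=5 under the intervention. T values become 1, 1, 3, 2; E[T|do(P=5)] = 1.75.
E[T|P=5] averages over only the 3 units with P=5 (V = 4, 7, 6): T = 1, 3, 2, mean 2.
Difference = 1.75 − 2 = -0.25.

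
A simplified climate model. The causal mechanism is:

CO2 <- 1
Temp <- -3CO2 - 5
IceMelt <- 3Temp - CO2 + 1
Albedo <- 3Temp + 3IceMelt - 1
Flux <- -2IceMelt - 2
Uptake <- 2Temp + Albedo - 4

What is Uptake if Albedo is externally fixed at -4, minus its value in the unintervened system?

Under do(Albedo=-4), the mechanism Albedo <- 3Temp + 3IceMelt - 1 is discarded; Albedo is fixed at -4.
Temp = -3CO2 - 5  [with CO2=1]  = -8
Uptake = 2Temp + Albedo - 4  [with Temp=-8, Albedo=-4]  = -24
Without intervention: Temp = -3CO2 - 5  [with CO2=1]  = -8; IceMelt = 3Temp - CO2 + 1  [with Temp=-8, CO2=1]  = -24; Albedo = 3Temp + 3IceMelt - 1  [with Temp=-8, IceMelt=-24]  = -97; Uptake = 2Temp + Albedo - 4  [with Temp=-8, Albedo=-97]  = -117.
Change = -24 − (-117) = 93.

93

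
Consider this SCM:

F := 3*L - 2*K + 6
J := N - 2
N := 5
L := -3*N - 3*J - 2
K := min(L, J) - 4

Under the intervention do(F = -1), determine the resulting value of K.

-30

The intervention breaks the incoming arrows to F: F := 3*L - 2*K + 6 no longer applies, and F = -1.
Since K is not a descendant of the intervened variable, it is unaffected.
J = N - 2  [with N=5]  = 3
L = -3*N - 3*J - 2  [with N=5, J=3]  = -26
K = min(L, J) - 4  [with L=-26, J=3]  = -30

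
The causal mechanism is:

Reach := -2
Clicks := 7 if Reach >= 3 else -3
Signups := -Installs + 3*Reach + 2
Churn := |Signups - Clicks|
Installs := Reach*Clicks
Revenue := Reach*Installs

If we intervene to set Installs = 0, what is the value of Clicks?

-3

Under do(Installs=0), the mechanism Installs := Reach*Clicks is discarded; Installs is fixed at 0.
Since Clicks is not a descendant of the intervened variable, it is unaffected.
Clicks = 7 if Reach >= 3 else -3  [with Reach=-2]  = -3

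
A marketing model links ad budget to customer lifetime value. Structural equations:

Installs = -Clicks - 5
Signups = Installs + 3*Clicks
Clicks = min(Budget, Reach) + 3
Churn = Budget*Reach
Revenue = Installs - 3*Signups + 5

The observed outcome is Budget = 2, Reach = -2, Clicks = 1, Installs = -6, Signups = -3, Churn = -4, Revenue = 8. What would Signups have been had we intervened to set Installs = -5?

Intervening sets Installs = -5 and removes its equation (Installs = -Clicks - 5).
Clicks = min(Budget, Reach) + 3  [with Budget=2, Reach=-2]  = 1
Signups = Installs + 3*Clicks  [with Installs=-5, Clicks=1]  = -2

-2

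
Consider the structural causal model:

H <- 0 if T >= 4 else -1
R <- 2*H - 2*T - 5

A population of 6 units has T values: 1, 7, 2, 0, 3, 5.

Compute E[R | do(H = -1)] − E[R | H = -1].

-3

Under do(H=-1), H's equation is replaced by H=-1 for every unit. Per-unit R: -9, -21, -11, -7, -13, -17. Mean = -13.
Conditioning on H=-1 selects the 4 unit(s) with T ∈ {1, 2, 0, 3}. Their R values: -9, -11, -7, -13. Mean = -10.
Difference = -13 − (-10) = -3.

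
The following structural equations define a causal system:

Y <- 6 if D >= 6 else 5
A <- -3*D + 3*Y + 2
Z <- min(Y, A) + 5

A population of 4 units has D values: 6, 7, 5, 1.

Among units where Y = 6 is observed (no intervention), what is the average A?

E[A|Y=6] averages over only the 2 units with Y=6 (D = 6, 7): A = 2, -1, mean 0.5.

0.5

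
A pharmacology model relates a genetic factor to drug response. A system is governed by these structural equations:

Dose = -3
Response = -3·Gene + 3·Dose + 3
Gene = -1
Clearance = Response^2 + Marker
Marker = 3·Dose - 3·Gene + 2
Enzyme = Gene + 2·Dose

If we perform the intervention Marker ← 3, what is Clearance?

Under do(Marker=3), the mechanism Marker = 3·Dose - 3·Gene + 2 is discarded; Marker is fixed at 3.
Response = -3·Gene + 3·Dose + 3  [with Gene=-1, Dose=-3]  = -3
Clearance = Response^2 + Marker  [with Response=-3, Marker=3]  = 12

12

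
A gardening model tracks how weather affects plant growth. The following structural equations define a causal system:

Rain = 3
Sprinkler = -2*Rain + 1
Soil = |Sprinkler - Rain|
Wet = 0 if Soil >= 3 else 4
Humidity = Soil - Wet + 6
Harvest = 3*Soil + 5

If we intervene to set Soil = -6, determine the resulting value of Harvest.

-13

The intervention breaks the incoming arrows to Soil: Soil = |Sprinkler - Rain| no longer applies, and Soil = -6.
Harvest = 3*Soil + 5  [with Soil=-6]  = -13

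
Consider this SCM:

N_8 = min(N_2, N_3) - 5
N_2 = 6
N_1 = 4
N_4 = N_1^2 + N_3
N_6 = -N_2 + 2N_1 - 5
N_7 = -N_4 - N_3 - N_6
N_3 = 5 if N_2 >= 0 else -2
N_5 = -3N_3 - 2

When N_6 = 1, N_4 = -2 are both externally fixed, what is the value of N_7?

Under do(N_6 = 1, N_4 = -2), each intervened variable's structural equation is replaced by its fixed value.
N_3 = 5 if N_2 >= 0 else -2  [with N_2=6]  = 5
N_7 = -N_4 - N_3 - N_6  [with N_4=-2, N_3=5, N_6=1]  = -4

-4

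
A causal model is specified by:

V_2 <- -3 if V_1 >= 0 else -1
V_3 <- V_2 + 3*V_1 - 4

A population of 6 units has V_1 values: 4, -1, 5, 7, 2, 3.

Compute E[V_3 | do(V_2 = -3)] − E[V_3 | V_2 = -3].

-2.6

Under do(V_2=-3), V_2's equation is replaced by V_2=-3 for every unit. Per-unit V_3: 5, -10, 8, 14, -1, 2. Mean = 3.
Observing V_2=-3 restricts to units where V_2's equation naturally yields -3: V_1 ∈ {4, 5, 7, 2, 3}. In that subpopulation V_3 = 5, 8, 14, -1, 2, mean 5.6.
Difference = 3 − 5.6 = -2.6.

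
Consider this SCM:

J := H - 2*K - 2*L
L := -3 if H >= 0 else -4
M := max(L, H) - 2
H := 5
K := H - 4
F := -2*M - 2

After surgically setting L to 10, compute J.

-17

The intervention breaks the incoming arrows to L: L := -3 if H >= 0 else -4 no longer applies, and L = 10.
K = H - 4  [with H=5]  = 1
J = H - 2*K - 2*L  [with H=5, K=1, L=10]  = -17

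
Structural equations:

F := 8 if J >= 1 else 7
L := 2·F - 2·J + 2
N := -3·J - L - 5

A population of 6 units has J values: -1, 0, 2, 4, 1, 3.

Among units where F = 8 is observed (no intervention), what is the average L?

13

Conditioning on F=8 selects the 4 unit(s) with J ∈ {2, 4, 1, 3}. Their L values: 14, 10, 16, 12. Mean = 13.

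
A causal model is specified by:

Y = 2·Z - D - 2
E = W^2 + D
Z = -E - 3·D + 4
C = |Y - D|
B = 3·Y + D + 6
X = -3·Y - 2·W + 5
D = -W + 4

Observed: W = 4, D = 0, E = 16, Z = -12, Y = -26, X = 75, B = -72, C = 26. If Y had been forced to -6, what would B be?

-12

Under do(Y=-6), the mechanism Y = 2·Z - D - 2 is discarded; Y is fixed at -6.
D = -W + 4  [with W=4]  = 0
B = 3·Y + D + 6  [with Y=-6, D=0]  = -12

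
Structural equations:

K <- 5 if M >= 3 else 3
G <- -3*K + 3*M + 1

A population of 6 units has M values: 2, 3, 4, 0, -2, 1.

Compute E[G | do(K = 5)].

-10

The intervention sets K=5 in all 6 units regardless of M. Recomputing G per unit gives -8, -5, -2, -14, -20, -11; average -10.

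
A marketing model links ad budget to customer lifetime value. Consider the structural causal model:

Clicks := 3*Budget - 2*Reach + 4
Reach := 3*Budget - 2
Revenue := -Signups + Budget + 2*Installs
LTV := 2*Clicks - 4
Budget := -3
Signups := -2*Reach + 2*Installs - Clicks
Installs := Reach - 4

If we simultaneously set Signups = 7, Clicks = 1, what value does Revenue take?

The joint intervention fixes Signups = 7, Clicks = 1, removing each variable's own equation.
Reach = 3*Budget - 2  [with Budget=-3]  = -11
Installs = Reach - 4  [with Reach=-11]  = -15
Revenue = -Signups + Budget + 2*Installs  [with Signups=7, Budget=-3, Installs=-15]  = -40

-40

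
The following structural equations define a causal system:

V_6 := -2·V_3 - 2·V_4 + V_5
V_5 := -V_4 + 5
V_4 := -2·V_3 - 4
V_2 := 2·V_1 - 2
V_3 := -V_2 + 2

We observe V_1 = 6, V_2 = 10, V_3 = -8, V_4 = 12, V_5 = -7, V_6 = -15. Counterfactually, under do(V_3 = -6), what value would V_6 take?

-7

The intervention breaks the incoming arrows to V_3: V_3 := -V_2 + 2 no longer applies, and V_3 = -6.
V_4 = -2·V_3 - 4  [with V_3=-6]  = 8
V_5 = -V_4 + 5  [with V_4=8]  = -3
V_6 = -2·V_3 - 2·V_4 + V_5  [with V_3=-6, V_4=8, V_5=-3]  = -7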